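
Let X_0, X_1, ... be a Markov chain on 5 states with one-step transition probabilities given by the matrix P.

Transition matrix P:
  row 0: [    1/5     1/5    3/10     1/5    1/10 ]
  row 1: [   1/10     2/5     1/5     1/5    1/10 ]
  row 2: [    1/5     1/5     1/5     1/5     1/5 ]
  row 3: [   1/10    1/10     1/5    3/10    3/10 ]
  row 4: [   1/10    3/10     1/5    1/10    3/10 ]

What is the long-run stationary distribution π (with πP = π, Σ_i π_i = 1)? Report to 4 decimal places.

Balance equations π_j = Σ_i π_i·P[i][j]:
  π_0 = 1/5·π_0 + 1/10·π_1 + 1/5·π_2 + 1/10·π_3 + 1/10·π_4
  π_1 = 1/5·π_0 + 2/5·π_1 + 1/5·π_2 + 1/10·π_3 + 3/10·π_4
  π_2 = 3/10·π_0 + 1/5·π_1 + 1/5·π_2 + 1/5·π_3 + 1/5·π_4
  π_3 = 1/5·π_0 + 1/5·π_1 + 1/5·π_2 + 3/10·π_3 + 1/10·π_4
  normalize: π_0 + π_1 + π_2 + π_3 + π_4 = 1
Solving the linear system gives exactly π = [12/89, 824/3293, 19/89, 658/3293, 664/3293].

π = [0.1348, 0.2502, 0.2135, 0.1998, 0.2016]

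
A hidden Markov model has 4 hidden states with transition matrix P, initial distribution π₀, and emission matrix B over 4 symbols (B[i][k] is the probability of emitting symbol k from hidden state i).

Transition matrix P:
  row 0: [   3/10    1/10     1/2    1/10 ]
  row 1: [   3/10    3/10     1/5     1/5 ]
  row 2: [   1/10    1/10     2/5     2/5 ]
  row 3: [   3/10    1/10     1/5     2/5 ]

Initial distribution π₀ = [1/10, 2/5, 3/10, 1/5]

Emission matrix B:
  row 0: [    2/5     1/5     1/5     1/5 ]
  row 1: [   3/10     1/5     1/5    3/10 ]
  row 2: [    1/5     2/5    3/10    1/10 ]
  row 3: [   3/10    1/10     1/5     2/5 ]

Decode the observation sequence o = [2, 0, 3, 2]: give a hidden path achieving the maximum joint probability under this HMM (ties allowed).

t=0: δ = [2.000e-02, 8.000e-02, 9.000e-02, 4.000e-02]  (obs o_0=2)
t=1: δ = [9.600e-03, 7.200e-03, 7.200e-03, 1.080e-02]  ψ = [1, 1, 2, 2]  (obs o_1=0)
t=2: δ = [6.480e-04, 6.480e-04, 4.800e-04, 1.728e-03]  ψ = [3, 1, 0, 3]  (obs o_2=3)
t=3: δ = [1.037e-04, 3.888e-05, 1.037e-04, 1.382e-04]  ψ = [3, 1, 3, 3]  (obs o_3=2)
backtrack: best end state = 3; path = [2, 3, 3, 3]

path = [2, 3, 3, 3]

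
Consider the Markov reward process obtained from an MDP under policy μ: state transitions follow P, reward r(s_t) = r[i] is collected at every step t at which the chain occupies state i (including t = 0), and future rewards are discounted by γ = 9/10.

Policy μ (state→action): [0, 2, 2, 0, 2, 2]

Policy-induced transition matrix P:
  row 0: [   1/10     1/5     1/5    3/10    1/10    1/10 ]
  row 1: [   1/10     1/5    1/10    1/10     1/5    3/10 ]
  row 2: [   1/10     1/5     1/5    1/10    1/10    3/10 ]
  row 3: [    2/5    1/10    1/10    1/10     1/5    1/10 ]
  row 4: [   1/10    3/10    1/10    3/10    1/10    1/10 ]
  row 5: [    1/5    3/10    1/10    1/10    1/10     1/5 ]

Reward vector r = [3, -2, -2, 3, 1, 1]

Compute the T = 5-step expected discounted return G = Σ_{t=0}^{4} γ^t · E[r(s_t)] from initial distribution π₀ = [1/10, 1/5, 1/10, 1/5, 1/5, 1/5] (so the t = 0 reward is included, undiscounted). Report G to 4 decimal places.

G = 2.6553

t=0: π = [0.1000, 0.2000, 0.1000, 0.2000, 0.2000, 0.2000], E[r] = 0.7000, γ^t·E[r] = 0.700000, running G = 0.700000
t=1: π = [0.1800, 0.2200, 0.1200, 0.1600, 0.1400, 0.1800], E[r] = 0.6600, γ^t·E[r] = 0.594000, running G = 1.294000
t=2: π = [0.1660, 0.2160, 0.1300, 0.1640, 0.1380, 0.1860], E[r] = 0.6220, γ^t·E[r] = 0.503820, running G = 1.797820
t=3: π = [0.1678, 0.2160, 0.1296, 0.1608, 0.1380, 0.1878], E[r] = 0.6204, γ^t·E[r] = 0.452272, running G = 2.250092
t=4: π = [0.1670, 0.2165, 0.1297, 0.1612, 0.1377, 0.1879], E[r] = 0.6176, γ^t·E[r] = 0.405234, running G = 2.655325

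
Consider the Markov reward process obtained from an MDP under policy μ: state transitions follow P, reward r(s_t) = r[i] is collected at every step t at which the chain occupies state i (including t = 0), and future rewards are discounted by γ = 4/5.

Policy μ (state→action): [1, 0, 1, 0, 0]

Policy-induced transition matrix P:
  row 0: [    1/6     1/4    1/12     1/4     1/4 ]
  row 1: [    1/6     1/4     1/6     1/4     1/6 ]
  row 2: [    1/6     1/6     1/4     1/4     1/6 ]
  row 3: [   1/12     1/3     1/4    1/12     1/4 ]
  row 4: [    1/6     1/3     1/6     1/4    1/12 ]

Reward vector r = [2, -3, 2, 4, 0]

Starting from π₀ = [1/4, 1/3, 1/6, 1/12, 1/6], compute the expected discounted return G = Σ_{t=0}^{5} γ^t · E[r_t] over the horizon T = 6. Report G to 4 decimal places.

t=0: π = [0.2500, 0.3333, 0.1667, 0.0833, 0.1667], E[r] = 0.1667, γ^t·E[r] = 0.166667, running G = 0.166667
t=1: π = [0.1597, 0.2569, 0.1667, 0.2361, 0.1806], E[r] = 0.8264, γ^t·E[r] = 0.661111, running G = 0.827778
t=2: π = [0.1470, 0.2708, 0.1869, 0.2106, 0.1846], E[r] = 0.6979, γ^t·E[r] = 0.446667, running G = 1.274444
t=3: π = [0.1491, 0.2674, 0.1875, 0.2149, 0.1811], E[r] = 0.7308, γ^t·E[r] = 0.374173, running G = 1.648617
t=4: π = [0.1488, 0.2674, 0.1878, 0.2142, 0.1819], E[r] = 0.7277, γ^t·E[r] = 0.298067, running G = 1.946685
t=5: π = [0.1488, 0.2674, 0.1878, 0.2143, 0.1818], E[r] = 0.7283, γ^t·E[r] = 0.238650, running G = 2.185334

G = 2.1853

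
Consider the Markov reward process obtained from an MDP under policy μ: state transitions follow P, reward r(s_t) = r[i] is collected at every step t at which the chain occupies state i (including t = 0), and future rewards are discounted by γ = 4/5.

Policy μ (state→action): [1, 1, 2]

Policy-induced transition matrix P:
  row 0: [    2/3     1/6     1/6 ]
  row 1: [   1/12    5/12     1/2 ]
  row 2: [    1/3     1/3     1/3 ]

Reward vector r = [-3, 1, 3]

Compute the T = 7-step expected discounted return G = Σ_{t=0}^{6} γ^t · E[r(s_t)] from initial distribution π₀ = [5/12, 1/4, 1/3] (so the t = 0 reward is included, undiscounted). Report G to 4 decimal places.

G = 0.0924

t=0: π = [0.4167, 0.2500, 0.3333], E[r] = 0.0000, γ^t·E[r] = 0.000000, running G = 0.000000
t=1: π = [0.4097, 0.2847, 0.3056], E[r] = -0.0278, γ^t·E[r] = -0.022222, running G = -0.022222
t=2: π = [0.3987, 0.2888, 0.3125], E[r] = 0.0301, γ^t·E[r] = 0.019259, running G = -0.002963
t=3: π = [0.3940, 0.2909, 0.3150], E[r] = 0.0538, γ^t·E[r] = 0.027556, running G = 0.024593
t=4: π = [0.3919, 0.2919, 0.3161], E[r] = 0.0645, γ^t·E[r] = 0.026423, running G = 0.051016
t=5: π = [0.3910, 0.2923, 0.3167], E[r] = 0.0693, γ^t·E[r] = 0.022706, running G = 0.073722
t=6: π = [0.3906, 0.2925, 0.3169], E[r] = 0.0714, γ^t·E[r] = 0.018726, running G = 0.092448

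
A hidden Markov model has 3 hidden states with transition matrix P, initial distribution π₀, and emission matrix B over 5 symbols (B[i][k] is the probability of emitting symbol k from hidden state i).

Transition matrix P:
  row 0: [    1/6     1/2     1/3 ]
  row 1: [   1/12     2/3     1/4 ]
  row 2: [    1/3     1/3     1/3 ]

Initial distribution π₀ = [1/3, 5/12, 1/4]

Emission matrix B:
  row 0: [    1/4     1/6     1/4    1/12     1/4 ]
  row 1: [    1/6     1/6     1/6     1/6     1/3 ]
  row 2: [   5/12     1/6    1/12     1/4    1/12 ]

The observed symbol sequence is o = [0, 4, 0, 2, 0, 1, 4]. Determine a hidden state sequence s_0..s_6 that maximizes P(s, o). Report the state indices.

t=0: δ = [8.333e-02, 6.944e-02, 1.042e-01]  (obs o_0=0)
t=1: δ = [8.681e-03, 1.543e-02, 2.894e-03]  ψ = [2, 1, 2]  (obs o_1=4)
t=2: δ = [3.617e-04, 1.715e-03, 1.608e-03]  ψ = [0, 1, 1]  (obs o_2=0)
t=3: δ = [1.340e-04, 1.905e-04, 4.465e-05]  ψ = [2, 1, 2]  (obs o_3=2)
t=4: δ = [5.582e-06, 2.117e-05, 1.985e-05]  ψ = [0, 1, 1]  (obs o_4=0)
t=5: δ = [1.103e-06, 2.352e-06, 1.103e-06]  ψ = [2, 1, 2]  (obs o_5=1)
t=6: δ = [9.188e-08, 5.227e-07, 4.900e-08]  ψ = [2, 1, 1]  (obs o_6=4)
backtrack: best end state = 1; path = [1, 1, 1, 1, 1, 1, 1]

path = [1, 1, 1, 1, 1, 1, 1]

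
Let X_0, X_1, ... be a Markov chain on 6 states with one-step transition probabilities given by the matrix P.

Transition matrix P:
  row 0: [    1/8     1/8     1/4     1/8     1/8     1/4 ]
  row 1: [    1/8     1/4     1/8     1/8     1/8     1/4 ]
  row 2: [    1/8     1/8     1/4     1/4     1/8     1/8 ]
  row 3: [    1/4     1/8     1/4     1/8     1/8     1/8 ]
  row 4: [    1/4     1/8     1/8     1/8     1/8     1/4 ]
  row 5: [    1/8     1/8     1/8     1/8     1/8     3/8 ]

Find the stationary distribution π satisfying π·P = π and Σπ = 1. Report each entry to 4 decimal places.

Balance equations π_j = Σ_i π_i·P[i][j]:
  π_0 = 1/8·π_0 + 1/8·π_1 + 1/8·π_2 + 1/4·π_3 + 1/4·π_4 + 1/8·π_5
  π_1 = 1/8·π_0 + 1/4·π_1 + 1/8·π_2 + 1/8·π_3 + 1/8·π_4 + 1/8·π_5
  π_2 = 1/4·π_0 + 1/8·π_1 + 1/4·π_2 + 1/4·π_3 + 1/8·π_4 + 1/8·π_5
  π_3 = 1/8·π_0 + 1/8·π_1 + 1/4·π_2 + 1/8·π_3 + 1/8·π_4 + 1/8·π_5
  π_4 = 1/8·π_0 + 1/8·π_1 + 1/8·π_2 + 1/8·π_3 + 1/8·π_4 + 1/8·π_5
  normalize: π_0 + π_1 + π_2 + π_3 + π_4 + π_5 = 1
Solving the linear system gives exactly π = [559/3512, 1/7, 82/439, 521/3512, 1/8, 5847/24584].

π = [0.1592, 0.1429, 0.1868, 0.1483, 0.1250, 0.2378]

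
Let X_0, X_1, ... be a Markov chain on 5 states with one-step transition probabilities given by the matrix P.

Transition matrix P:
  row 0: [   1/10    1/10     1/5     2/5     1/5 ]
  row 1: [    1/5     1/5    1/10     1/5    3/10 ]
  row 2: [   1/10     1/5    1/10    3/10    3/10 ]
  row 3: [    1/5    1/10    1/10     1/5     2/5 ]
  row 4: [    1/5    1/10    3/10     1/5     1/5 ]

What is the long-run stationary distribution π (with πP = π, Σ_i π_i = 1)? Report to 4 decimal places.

π = [0.1661, 0.1303, 0.1727, 0.2505, 0.2804]

Balance equations π_j = Σ_i π_i·P[i][j]:
  π_0 = 1/10·π_0 + 1/5·π_1 + 1/10·π_2 + 1/5·π_3 + 1/5·π_4
  π_1 = 1/10·π_0 + 1/5·π_1 + 1/5·π_2 + 1/10·π_3 + 1/10·π_4
  π_2 = 1/5·π_0 + 1/10·π_1 + 1/10·π_2 + 1/10·π_3 + 3/10·π_4
  π_3 = 2/5·π_0 + 1/5·π_1 + 3/10·π_2 + 1/5·π_3 + 1/5·π_4
  normalize: π_0 + π_1 + π_2 + π_3 + π_4 = 1
Solving the linear system gives exactly π = [1011/6086, 793/6086, 1051/6086, 3049/12172, 3413/12172].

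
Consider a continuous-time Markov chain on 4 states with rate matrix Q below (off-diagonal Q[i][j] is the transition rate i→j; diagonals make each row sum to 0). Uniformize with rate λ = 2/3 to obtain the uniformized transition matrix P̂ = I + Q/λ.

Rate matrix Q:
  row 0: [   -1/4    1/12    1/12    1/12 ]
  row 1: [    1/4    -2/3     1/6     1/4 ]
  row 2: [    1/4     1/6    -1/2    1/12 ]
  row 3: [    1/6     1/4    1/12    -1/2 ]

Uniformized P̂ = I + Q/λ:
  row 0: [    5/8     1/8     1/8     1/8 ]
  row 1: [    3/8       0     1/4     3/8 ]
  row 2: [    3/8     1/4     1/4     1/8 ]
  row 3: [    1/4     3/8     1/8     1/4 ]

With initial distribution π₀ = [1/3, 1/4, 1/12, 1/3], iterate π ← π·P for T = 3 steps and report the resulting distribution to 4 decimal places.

π = [0.4626, 0.1738, 0.1686, 0.1950]

t=0: π = [0.3333, 0.2500, 0.0833, 0.3333]
t=1: π = [0.4167, 0.1875, 0.1667, 0.2292]
t=2: π = [0.4505, 0.1797, 0.1693, 0.2005]
t=3: π = [0.4626, 0.1738, 0.1686, 0.1950]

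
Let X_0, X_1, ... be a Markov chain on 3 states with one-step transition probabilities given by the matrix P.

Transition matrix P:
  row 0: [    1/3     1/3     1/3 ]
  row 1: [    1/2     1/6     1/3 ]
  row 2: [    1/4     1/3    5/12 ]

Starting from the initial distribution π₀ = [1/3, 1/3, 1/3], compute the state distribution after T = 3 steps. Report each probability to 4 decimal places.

t=0: π = [0.3333, 0.3333, 0.3333]
t=1: π = [0.3611, 0.2778, 0.3611]
t=2: π = [0.3495, 0.2870, 0.3634]
t=3: π = [0.3509, 0.2855, 0.3636]

π = [0.3509, 0.2855, 0.3636]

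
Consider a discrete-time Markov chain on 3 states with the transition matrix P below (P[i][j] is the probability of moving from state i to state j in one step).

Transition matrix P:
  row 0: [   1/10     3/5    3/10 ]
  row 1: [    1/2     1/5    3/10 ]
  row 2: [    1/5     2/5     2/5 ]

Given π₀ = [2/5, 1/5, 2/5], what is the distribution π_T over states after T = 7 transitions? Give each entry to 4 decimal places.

π = [0.2855, 0.3812, 0.3333]

t=0: π = [0.4000, 0.2000, 0.4000]
t=1: π = [0.2200, 0.4400, 0.3400]
t=2: π = [0.3100, 0.3560, 0.3340]
t=3: π = [0.2758, 0.3908, 0.3334]
t=4: π = [0.2897, 0.3770, 0.3333]
t=5: π = [0.2841, 0.3825, 0.3333]
t=6: π = [0.2863, 0.3803, 0.3333]
t=7: π = [0.2855, 0.3812, 0.3333]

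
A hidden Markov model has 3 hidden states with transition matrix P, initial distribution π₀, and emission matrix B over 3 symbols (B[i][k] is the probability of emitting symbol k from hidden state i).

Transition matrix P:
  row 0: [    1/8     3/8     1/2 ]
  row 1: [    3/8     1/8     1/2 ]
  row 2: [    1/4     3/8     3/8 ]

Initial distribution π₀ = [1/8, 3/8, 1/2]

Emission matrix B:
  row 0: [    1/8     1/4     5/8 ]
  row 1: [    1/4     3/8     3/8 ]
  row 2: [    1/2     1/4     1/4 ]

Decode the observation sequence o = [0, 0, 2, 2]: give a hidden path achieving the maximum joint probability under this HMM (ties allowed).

path = [2, 2, 1, 0]

t=0: δ = [1.562e-02, 9.375e-02, 2.500e-01]  (obs o_0=0)
t=1: δ = [7.812e-03, 2.344e-02, 4.688e-02]  ψ = [2, 2, 2]  (obs o_1=0)
t=2: δ = [7.324e-03, 6.592e-03, 4.395e-03]  ψ = [2, 2, 2]  (obs o_2=2)
t=3: δ = [1.545e-03, 1.030e-03, 9.155e-04]  ψ = [1, 0, 0]  (obs o_3=2)
backtrack: best end state = 0; path = [2, 2, 1, 0]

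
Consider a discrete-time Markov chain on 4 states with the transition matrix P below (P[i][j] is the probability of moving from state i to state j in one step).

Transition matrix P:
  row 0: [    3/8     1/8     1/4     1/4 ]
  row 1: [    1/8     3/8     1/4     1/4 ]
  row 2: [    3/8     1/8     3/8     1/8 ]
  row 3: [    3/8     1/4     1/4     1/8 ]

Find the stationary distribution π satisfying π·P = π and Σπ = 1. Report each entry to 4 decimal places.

Balance equations π_j = Σ_i π_i·P[i][j]:
  π_0 = 3/8·π_0 + 1/8·π_1 + 3/8·π_2 + 3/8·π_3
  π_1 = 1/8·π_0 + 3/8·π_1 + 1/8·π_2 + 1/4·π_3
  π_2 = 1/4·π_0 + 1/4·π_1 + 3/8·π_2 + 1/4·π_3
  normalize: π_0 + π_1 + π_2 + π_3 = 1
Solving the linear system gives exactly π = [41/126, 25/126, 2/7, 4/21].

π = [0.3254, 0.1984, 0.2857, 0.1905]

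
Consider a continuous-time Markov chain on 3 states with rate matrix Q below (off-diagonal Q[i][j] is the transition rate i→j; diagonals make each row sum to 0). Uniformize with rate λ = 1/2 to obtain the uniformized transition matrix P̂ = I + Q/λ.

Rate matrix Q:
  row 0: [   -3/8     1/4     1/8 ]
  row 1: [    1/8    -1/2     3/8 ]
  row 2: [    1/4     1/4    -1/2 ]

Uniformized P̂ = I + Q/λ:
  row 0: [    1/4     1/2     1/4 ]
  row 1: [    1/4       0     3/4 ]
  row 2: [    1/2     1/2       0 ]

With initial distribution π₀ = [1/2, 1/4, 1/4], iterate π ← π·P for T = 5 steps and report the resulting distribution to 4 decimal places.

t=0: π = [0.5000, 0.2500, 0.2500]
t=1: π = [0.3125, 0.3750, 0.3125]
t=2: π = [0.3281, 0.3125, 0.3594]
t=3: π = [0.3398, 0.3438, 0.3164]
t=4: π = [0.3291, 0.3281, 0.3428]
t=5: π = [0.3357, 0.3359, 0.3284]

π = [0.3357, 0.3359, 0.3284]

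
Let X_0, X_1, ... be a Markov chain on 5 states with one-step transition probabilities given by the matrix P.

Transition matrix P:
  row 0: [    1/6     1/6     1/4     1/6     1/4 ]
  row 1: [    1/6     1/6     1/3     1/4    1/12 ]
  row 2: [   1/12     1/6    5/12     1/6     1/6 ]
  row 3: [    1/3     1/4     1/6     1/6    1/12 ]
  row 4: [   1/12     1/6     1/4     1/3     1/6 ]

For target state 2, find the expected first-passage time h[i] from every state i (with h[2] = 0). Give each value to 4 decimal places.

First-step conditioning: h[2] = 0; for i ≠ 2, h[i] = 1 + Σ_k P[i][k]·h[k].
  h[0] = 1 + 1/6·h[0] + 1/6·h[1] + 1/6·h[3] + 1/4·h[4]
  h[1] = 1 + 1/6·h[0] + 1/6·h[1] + 1/4·h[3] + 1/12·h[4]
  h[3] = 1 + 1/3·h[0] + 1/4·h[1] + 1/6·h[3] + 1/12·h[4]
  h[4] = 1 + 1/12·h[0] + 1/6·h[1] + 1/3·h[3] + 1/6·h[4]
Solving the 4×4 linear system over states ≠ 2 gives exactly h = [22932/5683, 21120/5683, 0, 24648/5683, 23196/5683] (h[2] = 0 is the target).

h = [4.0352, 3.7163, 0.0000, 4.3371, 4.0816]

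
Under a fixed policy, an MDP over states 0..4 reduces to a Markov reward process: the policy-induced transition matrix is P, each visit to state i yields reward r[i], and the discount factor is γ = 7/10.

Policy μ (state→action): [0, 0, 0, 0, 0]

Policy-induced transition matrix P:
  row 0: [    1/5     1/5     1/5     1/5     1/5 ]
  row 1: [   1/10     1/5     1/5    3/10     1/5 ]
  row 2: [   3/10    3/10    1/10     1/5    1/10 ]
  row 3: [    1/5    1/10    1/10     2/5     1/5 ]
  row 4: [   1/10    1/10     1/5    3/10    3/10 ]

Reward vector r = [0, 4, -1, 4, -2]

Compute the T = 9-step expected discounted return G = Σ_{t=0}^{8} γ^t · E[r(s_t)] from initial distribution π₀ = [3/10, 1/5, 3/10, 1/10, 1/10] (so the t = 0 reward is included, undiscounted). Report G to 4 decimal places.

G = 3.5478

t=0: π = [0.3000, 0.2000, 0.3000, 0.1000, 0.1000], E[r] = 0.7000, γ^t·E[r] = 0.700000, running G = 0.700000
t=1: π = [0.2000, 0.2100, 0.1600, 0.2500, 0.1800], E[r] = 1.3200, γ^t·E[r] = 0.924000, running G = 1.624000
t=2: π = [0.1770, 0.1730, 0.1590, 0.2890, 0.2020], E[r] = 1.2850, γ^t·E[r] = 0.629650, running G = 2.253650
t=3: π = [0.1784, 0.1668, 0.1552, 0.2953, 0.2043], E[r] = 1.2846, γ^t·E[r] = 0.440618, running G = 2.694268
t=4: π = [0.1784, 0.1656, 0.1550, 0.2962, 0.2049], E[r] = 1.2822, γ^t·E[r] = 0.307844, running G = 3.002112
t=5: π = [0.1784, 0.1654, 0.1549, 0.2963, 0.2050], E[r] = 1.2818, γ^t·E[r] = 0.215431, running G = 3.217543
t=6: π = [0.1785, 0.1654, 0.1549, 0.2963, 0.2050], E[r] = 1.2817, γ^t·E[r] = 0.150793, running G = 3.368336
t=7: π = [0.1785, 0.1654, 0.1549, 0.2963, 0.2050], E[r] = 1.2817, γ^t·E[r] = 0.105554, running G = 3.473890
t=8: π = [0.1785, 0.1654, 0.1549, 0.2963, 0.2050], E[r] = 1.2817, γ^t·E[r] = 0.073888, running G = 3.547778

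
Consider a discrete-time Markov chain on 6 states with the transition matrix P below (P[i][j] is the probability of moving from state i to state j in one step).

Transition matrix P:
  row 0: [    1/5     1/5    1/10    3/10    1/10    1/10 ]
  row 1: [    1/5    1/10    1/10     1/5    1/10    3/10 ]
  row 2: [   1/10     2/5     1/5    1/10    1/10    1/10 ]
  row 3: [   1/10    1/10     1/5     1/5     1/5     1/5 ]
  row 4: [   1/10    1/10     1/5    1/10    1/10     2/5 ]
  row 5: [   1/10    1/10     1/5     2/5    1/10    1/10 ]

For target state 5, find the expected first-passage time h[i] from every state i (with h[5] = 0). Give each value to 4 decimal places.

First-step conditioning: h[5] = 0; for i ≠ 5, h[i] = 1 + Σ_k P[i][k]·h[k].
  h[0] = 1 + 1/5·h[0] + 1/5·h[1] + 1/10·h[2] + 3/10·h[3] + 1/10·h[4]
  h[1] = 1 + 1/5·h[0] + 1/10·h[1] + 1/10·h[2] + 1/5·h[3] + 1/10·h[4]
  h[2] = 1 + 1/10·h[0] + 2/5·h[1] + 1/5·h[2] + 1/10·h[3] + 1/10·h[4]
  h[3] = 1 + 1/10·h[0] + 1/10·h[1] + 1/5·h[2] + 1/5·h[3] + 1/5·h[4]
  h[4] = 1 + 1/10·h[0] + 1/10·h[1] + 1/5·h[2] + 1/10·h[3] + 1/10·h[4]
Solving the 5×5 linear system over states ≠ 5 gives exactly h = [112530/21691, 93100/21691, 110730/21691, 101200/21691, 82800/21691, 0] (h[5] = 0 is the target).

h = [5.1879, 4.2921, 5.1049, 4.6655, 3.8173, 0.0000]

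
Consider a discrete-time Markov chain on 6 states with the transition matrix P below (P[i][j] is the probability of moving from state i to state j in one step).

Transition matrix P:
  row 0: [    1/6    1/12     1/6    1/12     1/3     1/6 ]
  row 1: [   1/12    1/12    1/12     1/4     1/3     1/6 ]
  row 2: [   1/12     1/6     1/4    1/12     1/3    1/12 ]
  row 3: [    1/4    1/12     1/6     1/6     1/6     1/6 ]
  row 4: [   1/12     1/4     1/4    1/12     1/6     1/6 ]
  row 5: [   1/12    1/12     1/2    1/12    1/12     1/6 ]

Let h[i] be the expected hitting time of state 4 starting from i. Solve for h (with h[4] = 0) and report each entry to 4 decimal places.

h = [3.5954, 3.7101, 3.5262, 4.2491, 0.0000, 4.4712]

First-step conditioning: h[4] = 0; for i ≠ 4, h[i] = 1 + Σ_k P[i][k]·h[k].
  h[0] = 1 + 1/6·h[0] + 1/12·h[1] + 1/6·h[2] + 1/12·h[3] + 1/6·h[5]
  h[1] = 1 + 1/12·h[0] + 1/12·h[1] + 1/12·h[2] + 1/4·h[3] + 1/6·h[5]
  h[2] = 1 + 1/12·h[0] + 1/6·h[1] + 1/4·h[2] + 1/12·h[3] + 1/12·h[5]
  h[3] = 1 + 1/4·h[0] + 1/12·h[1] + 1/6·h[2] + 1/6·h[3] + 1/6·h[5]
  h[5] = 1 + 1/12·h[0] + 1/12·h[1] + 1/2·h[2] + 1/12·h[3] + 1/6·h[5]
Solving the 5×5 linear system over states ≠ 4 gives exactly h = [6576/1829, 74644/20119, 70944/20119, 85488/20119, 0, 89956/20119] (h[4] = 0 is the target).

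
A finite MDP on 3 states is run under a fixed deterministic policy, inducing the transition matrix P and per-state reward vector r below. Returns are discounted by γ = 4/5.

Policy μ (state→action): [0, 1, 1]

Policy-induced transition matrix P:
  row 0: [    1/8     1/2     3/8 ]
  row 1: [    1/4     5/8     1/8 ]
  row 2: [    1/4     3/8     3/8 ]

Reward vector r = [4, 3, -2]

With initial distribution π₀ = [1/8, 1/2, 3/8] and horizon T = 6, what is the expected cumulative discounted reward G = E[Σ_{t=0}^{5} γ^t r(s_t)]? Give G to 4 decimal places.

t=0: π = [0.1250, 0.5000, 0.3750], E[r] = 1.2500, γ^t·E[r] = 1.250000, running G = 1.250000
t=1: π = [0.2344, 0.5156, 0.2500], E[r] = 1.9844, γ^t·E[r] = 1.587500, running G = 2.837500
t=2: π = [0.2207, 0.5332, 0.2461], E[r] = 1.9902, γ^t·E[r] = 1.273750, running G = 4.111250
t=3: π = [0.2224, 0.5359, 0.2417], E[r] = 2.0139, γ^t·E[r] = 1.031125, running G = 5.142375
t=4: π = [0.2222, 0.5368, 0.2410], E[r] = 2.0171, γ^t·E[r] = 0.826188, running G = 5.968563
t=5: π = [0.2222, 0.5370, 0.2408], E[r] = 2.0182, γ^t·E[r] = 0.661321, running G = 6.629884

G = 6.6299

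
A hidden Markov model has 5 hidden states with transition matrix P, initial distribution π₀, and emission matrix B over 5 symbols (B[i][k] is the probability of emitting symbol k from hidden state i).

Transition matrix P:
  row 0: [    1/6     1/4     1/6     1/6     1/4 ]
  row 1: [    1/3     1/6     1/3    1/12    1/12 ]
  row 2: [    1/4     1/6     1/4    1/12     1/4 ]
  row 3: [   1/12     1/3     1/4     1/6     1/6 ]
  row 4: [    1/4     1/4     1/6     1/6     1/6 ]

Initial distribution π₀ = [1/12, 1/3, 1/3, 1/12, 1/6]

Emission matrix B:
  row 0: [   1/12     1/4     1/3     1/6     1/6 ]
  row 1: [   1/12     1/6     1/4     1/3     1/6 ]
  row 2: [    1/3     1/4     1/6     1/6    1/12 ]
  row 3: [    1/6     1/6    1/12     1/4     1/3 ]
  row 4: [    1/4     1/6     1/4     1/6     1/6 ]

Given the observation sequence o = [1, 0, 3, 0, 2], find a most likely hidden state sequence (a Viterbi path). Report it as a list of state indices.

t=0: δ = [2.083e-02, 5.556e-02, 8.333e-02, 1.389e-02, 2.778e-02]  (obs o_0=1)
t=1: δ = [1.736e-03, 1.157e-03, 6.944e-03, 1.157e-03, 5.208e-03]  ψ = [2, 2, 2, 2, 2]  (obs o_1=0)
t=2: δ = [2.894e-04, 4.340e-04, 2.894e-04, 2.170e-04, 2.894e-04]  ψ = [2, 4, 2, 4, 2]  (obs o_2=3)
t=3: δ = [1.206e-05, 6.028e-06, 4.823e-05, 8.038e-06, 1.808e-05]  ψ = [1, 0, 1, 0, 0]  (obs o_3=0)
t=4: δ = [4.019e-06, 2.009e-06, 2.009e-06, 3.349e-07, 3.014e-06]  ψ = [2, 2, 2, 2, 2]  (obs o_4=2)
backtrack: best end state = 0; path = [2, 4, 1, 2, 0]

path = [2, 4, 1, 2, 0]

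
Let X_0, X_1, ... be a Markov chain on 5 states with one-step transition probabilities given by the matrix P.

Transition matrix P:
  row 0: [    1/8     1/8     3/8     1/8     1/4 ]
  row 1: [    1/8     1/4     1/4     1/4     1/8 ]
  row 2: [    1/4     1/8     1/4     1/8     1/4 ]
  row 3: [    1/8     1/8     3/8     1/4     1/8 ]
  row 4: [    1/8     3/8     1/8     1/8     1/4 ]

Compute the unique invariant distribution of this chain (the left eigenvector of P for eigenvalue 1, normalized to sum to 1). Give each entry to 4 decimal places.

Balance equations π_j = Σ_i π_i·P[i][j]:
  π_0 = 1/8·π_0 + 1/8·π_1 + 1/4·π_2 + 1/8·π_3 + 1/8·π_4
  π_1 = 1/8·π_0 + 1/4·π_1 + 1/8·π_2 + 1/8·π_3 + 3/8·π_4
  π_2 = 3/8·π_0 + 1/4·π_1 + 1/4·π_2 + 3/8·π_3 + 1/8·π_4
  π_3 = 1/8·π_0 + 1/4·π_1 + 1/8·π_2 + 1/4·π_3 + 1/8·π_4
  normalize: π_0 + π_1 + π_2 + π_3 + π_4 = 1
Solving the linear system gives exactly π = [581/3672, 41/204, 122/459, 35/204, 83/408].

π = [0.1582, 0.2010, 0.2658, 0.1716, 0.2034]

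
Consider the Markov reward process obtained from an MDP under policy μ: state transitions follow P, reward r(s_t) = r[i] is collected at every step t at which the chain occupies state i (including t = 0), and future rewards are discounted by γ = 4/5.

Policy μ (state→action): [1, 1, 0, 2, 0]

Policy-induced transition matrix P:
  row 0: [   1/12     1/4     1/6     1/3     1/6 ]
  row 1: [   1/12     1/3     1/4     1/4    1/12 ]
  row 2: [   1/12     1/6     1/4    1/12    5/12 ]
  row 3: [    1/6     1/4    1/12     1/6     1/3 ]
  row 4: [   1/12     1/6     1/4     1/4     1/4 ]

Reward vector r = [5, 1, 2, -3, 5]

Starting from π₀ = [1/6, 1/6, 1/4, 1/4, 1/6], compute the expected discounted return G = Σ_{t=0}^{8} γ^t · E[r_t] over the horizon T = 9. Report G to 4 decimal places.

t=0: π = [0.1667, 0.1667, 0.2500, 0.2500, 0.1667], E[r] = 1.5833, γ^t·E[r] = 1.583333, running G = 1.583333
t=1: π = [0.1042, 0.2292, 0.1944, 0.2014, 0.2708], E[r] = 1.8889, γ^t·E[r] = 1.511111, running G = 3.094444
t=2: π = [0.1001, 0.2303, 0.2078, 0.2095, 0.2523], E[r] = 1.7795, γ^t·E[r] = 1.138889, running G = 4.233333
t=3: π = [0.1008, 0.2309, 0.2067, 0.2063, 0.2554], E[r] = 1.8063, γ^t·E[r] = 0.924815, running G = 5.158148
t=4: π = [0.1005, 0.2307, 0.2072, 0.2068, 0.2548], E[r] = 1.8014, γ^t·E[r] = 0.737844, running G = 5.895992
t=5: π = [0.1006, 0.2307, 0.2072, 0.2066, 0.2549], E[r] = 1.8027, γ^t·E[r] = 0.590714, running G = 6.486706
t=6: π = [0.1006, 0.2307, 0.2072, 0.2066, 0.2549], E[r] = 1.8025, γ^t·E[r] = 0.472511, running G = 6.959217
t=7: π = [0.1006, 0.2307, 0.2072, 0.2066, 0.2549], E[r] = 1.8026, γ^t·E[r] = 0.378022, running G = 7.337239
t=8: π = [0.1006, 0.2307, 0.2072, 0.2066, 0.2549], E[r] = 1.8025, γ^t·E[r] = 0.302416, running G = 7.639655

G = 7.6397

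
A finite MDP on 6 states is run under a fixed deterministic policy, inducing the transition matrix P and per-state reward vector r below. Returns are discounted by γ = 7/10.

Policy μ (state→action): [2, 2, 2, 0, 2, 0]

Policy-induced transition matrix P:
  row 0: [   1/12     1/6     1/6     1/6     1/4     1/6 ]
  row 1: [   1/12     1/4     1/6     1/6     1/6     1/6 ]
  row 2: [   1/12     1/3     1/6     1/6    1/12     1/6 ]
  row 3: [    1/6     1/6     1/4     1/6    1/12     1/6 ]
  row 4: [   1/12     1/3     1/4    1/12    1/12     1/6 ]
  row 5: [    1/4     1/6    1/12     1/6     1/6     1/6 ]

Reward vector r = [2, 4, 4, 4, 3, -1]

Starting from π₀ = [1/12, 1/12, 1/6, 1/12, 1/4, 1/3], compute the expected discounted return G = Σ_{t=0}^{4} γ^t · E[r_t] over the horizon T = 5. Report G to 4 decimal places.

G = 6.8198

t=0: π = [0.0833, 0.0833, 0.1667, 0.0833, 0.2500, 0.3333], E[r] = 1.9167, γ^t·E[r] = 1.916667, running G = 1.916667
t=1: π = [0.1458, 0.2431, 0.1667, 0.1458, 0.1319, 0.1667], E[r] = 2.7431, γ^t·E[r] = 1.920139, running G = 3.836806
t=2: π = [0.1233, 0.2367, 0.1759, 0.1557, 0.1418, 0.1667], E[r] = 2.7784, γ^t·E[r] = 1.361395, running G = 5.198200
t=3: π = [0.1241, 0.2393, 0.1776, 0.1549, 0.1375, 0.1667], E[r] = 2.7810, γ^t·E[r] = 0.953886, running G = 6.152086
t=4: π = [0.1240, 0.2391, 0.1771, 0.1552, 0.1378, 0.1667], E[r] = 2.7808, γ^t·E[r] = 0.667667, running G = 6.819753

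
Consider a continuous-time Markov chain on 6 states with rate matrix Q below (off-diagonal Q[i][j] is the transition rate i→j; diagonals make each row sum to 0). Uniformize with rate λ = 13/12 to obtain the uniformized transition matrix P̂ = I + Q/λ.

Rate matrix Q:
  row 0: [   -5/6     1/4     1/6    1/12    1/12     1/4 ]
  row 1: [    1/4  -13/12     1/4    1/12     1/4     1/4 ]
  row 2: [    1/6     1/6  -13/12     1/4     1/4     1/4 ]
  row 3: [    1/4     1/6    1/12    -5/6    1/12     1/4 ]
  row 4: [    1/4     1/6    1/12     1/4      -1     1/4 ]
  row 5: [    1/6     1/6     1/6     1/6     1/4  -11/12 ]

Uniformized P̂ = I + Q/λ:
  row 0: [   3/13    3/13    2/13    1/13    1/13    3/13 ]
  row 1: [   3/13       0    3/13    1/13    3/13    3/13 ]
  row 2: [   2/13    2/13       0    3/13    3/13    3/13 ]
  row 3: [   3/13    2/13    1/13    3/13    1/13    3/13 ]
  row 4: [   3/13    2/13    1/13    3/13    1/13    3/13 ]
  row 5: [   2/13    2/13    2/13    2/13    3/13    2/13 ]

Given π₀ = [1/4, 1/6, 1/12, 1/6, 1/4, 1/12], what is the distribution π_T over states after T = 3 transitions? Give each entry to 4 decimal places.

t=0: π = [0.2500, 0.1667, 0.0833, 0.1667, 0.2500, 0.0833]
t=1: π = [0.2179, 0.1474, 0.1218, 0.1603, 0.1282, 0.2244]
t=2: π = [0.2041, 0.1479, 0.1243, 0.1573, 0.1529, 0.2135]
t=3: π = [0.2048, 0.1468, 0.1223, 0.1602, 0.1516, 0.2143]

π = [0.2048, 0.1468, 0.1223, 0.1602, 0.1516, 0.2143]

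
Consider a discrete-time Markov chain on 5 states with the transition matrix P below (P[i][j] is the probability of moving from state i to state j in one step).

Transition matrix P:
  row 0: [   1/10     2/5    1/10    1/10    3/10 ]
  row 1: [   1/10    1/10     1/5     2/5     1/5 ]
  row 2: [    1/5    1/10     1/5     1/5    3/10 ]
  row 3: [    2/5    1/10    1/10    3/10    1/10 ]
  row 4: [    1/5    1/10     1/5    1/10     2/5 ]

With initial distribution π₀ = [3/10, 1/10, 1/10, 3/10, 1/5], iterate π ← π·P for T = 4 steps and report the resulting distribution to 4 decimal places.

π = [0.2050, 0.1617, 0.1587, 0.2054, 0.2693]

t=0: π = [0.3000, 0.1000, 0.1000, 0.3000, 0.2000]
t=1: π = [0.2200, 0.1900, 0.1400, 0.2000, 0.2500]
t=2: π = [0.1990, 0.1660, 0.1580, 0.2110, 0.2660]
t=3: π = [0.2057, 0.1597, 0.1590, 0.2078, 0.2678]
t=4: π = [0.2050, 0.1617, 0.1587, 0.2054, 0.2693]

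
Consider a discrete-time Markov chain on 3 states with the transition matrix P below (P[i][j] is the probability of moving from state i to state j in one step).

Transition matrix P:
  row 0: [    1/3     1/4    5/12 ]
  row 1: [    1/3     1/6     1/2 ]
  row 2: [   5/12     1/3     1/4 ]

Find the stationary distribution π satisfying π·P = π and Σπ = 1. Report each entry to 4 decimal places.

π = [0.3646, 0.2597, 0.3757]

Balance equations π_j = Σ_i π_i·P[i][j]:
  π_0 = 1/3·π_0 + 1/3·π_1 + 5/12·π_2
  π_1 = 1/4·π_0 + 1/6·π_1 + 1/3·π_2
  normalize: π_0 + π_1 + π_2 = 1
Solving the linear system gives exactly π = [66/181, 47/181, 68/181].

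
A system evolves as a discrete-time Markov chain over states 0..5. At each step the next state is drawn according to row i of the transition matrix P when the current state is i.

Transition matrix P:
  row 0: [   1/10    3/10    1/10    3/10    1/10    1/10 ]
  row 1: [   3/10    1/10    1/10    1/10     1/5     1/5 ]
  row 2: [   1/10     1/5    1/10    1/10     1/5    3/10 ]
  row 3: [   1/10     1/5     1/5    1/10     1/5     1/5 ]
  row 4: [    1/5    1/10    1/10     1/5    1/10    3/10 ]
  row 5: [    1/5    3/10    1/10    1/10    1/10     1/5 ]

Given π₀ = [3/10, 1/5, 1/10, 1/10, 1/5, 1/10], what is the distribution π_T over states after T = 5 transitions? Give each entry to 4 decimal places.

π = [0.1762, 0.2034, 0.1150, 0.1499, 0.1468, 0.2086]

t=0: π = [0.3000, 0.2000, 0.1000, 0.1000, 0.2000, 0.1000]
t=1: π = [0.1700, 0.2000, 0.1100, 0.1800, 0.1400, 0.2000]
t=2: π = [0.1740, 0.2030, 0.1180, 0.1480, 0.1490, 0.2080]
t=3: π = [0.1763, 0.2030, 0.1148, 0.1497, 0.1469, 0.2093]
t=4: π = [0.1762, 0.2036, 0.1150, 0.1500, 0.1468, 0.2085]
t=5: π = [0.1762, 0.2034, 0.1150, 0.1499, 0.1468, 0.2086]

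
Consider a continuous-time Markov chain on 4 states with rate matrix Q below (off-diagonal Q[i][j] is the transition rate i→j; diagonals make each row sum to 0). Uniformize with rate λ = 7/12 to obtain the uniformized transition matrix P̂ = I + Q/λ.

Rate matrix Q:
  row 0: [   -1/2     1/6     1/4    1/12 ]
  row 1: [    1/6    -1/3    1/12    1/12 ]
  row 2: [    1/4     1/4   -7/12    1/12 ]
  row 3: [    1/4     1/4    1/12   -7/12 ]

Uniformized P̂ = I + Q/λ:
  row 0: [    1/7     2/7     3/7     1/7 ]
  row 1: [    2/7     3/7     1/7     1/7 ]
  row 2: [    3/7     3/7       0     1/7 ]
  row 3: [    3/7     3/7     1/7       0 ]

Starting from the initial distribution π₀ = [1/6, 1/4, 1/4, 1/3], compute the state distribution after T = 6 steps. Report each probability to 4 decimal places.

π = [0.2901, 0.3870, 0.1979, 0.1250]

t=0: π = [0.1667, 0.2500, 0.2500, 0.3333]
t=1: π = [0.3452, 0.4048, 0.1548, 0.0952]
t=2: π = [0.2721, 0.3793, 0.2194, 0.1293]
t=3: π = [0.2966, 0.3897, 0.1893, 0.1244]
t=4: π = [0.2881, 0.3862, 0.2006, 0.1251]
t=5: π = [0.2911, 0.3874, 0.1965, 0.1250]
t=6: π = [0.2901, 0.3870, 0.1979, 0.1250]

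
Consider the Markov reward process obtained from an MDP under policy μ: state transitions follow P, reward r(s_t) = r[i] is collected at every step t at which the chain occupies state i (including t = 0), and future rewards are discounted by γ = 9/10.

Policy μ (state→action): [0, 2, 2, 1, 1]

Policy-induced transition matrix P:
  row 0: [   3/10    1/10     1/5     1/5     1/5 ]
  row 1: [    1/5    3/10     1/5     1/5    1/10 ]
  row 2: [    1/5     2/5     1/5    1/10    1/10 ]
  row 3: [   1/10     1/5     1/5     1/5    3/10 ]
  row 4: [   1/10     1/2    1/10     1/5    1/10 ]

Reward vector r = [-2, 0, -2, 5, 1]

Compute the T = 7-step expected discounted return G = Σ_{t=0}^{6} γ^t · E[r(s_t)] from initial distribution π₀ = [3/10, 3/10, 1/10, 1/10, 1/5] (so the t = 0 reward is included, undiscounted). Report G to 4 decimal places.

G = 1.2828

t=0: π = [0.3000, 0.3000, 0.1000, 0.1000, 0.2000], E[r] = -0.1000, γ^t·E[r] = -0.100000, running G = -0.100000
t=1: π = [0.2000, 0.2800, 0.1800, 0.1900, 0.1500], E[r] = 0.3400, γ^t·E[r] = 0.306000, running G = 0.206000
t=2: π = [0.1860, 0.2890, 0.1850, 0.1820, 0.1580], E[r] = 0.3260, γ^t·E[r] = 0.264060, running G = 0.470060
t=3: π = [0.1846, 0.2947, 0.1842, 0.1815, 0.1550], E[r] = 0.3249, γ^t·E[r] = 0.236852, running G = 0.706912
t=4: π = [0.1848, 0.2944, 0.1845, 0.1816, 0.1548], E[r] = 0.3240, γ^t·E[r] = 0.212603, running G = 0.919515
t=5: π = [0.1848, 0.2943, 0.1845, 0.1816, 0.1548], E[r] = 0.3238, γ^t·E[r] = 0.191204, running G = 1.110718
t=6: π = [0.1849, 0.2943, 0.1845, 0.1815, 0.1548], E[r] = 0.3238, γ^t·E[r] = 0.172076, running G = 1.282795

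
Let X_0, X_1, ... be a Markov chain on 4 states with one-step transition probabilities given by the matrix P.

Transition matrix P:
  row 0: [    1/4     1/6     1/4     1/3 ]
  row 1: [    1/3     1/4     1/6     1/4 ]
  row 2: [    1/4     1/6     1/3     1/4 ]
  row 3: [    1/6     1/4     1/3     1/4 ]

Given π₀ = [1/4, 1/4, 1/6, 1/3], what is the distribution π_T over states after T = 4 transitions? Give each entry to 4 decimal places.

t=0: π = [0.2500, 0.2500, 0.1667, 0.3333]
t=1: π = [0.2431, 0.2153, 0.2708, 0.2708]
t=2: π = [0.2454, 0.2072, 0.2772, 0.2703]
t=3: π = [0.2447, 0.2065, 0.2784, 0.2704]
t=4: π = [0.2447, 0.2064, 0.2785, 0.2704]

π = [0.2447, 0.2064, 0.2785, 0.2704]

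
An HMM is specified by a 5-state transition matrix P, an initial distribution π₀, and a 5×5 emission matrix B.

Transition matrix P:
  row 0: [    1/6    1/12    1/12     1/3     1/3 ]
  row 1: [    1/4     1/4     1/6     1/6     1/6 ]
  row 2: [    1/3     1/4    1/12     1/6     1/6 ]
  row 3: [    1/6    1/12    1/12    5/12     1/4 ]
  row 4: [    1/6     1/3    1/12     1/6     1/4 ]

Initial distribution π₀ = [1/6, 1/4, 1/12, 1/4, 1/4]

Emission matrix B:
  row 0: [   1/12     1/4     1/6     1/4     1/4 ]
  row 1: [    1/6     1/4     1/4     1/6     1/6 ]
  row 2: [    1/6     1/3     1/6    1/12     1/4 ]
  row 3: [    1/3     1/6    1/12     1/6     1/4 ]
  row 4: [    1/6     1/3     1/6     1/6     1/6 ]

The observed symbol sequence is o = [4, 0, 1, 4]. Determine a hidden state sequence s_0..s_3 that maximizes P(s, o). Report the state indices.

path = [3, 3, 3, 3]

t=0: δ = [4.167e-02, 4.167e-02, 2.083e-02, 6.250e-02, 4.167e-02]  (obs o_0=4)
t=1: δ = [8.681e-04, 2.315e-03, 1.157e-03, 8.681e-03, 2.604e-03]  ψ = [1, 4, 1, 3, 3]  (obs o_1=0)
t=2: δ = [3.617e-04, 2.170e-04, 2.411e-04, 6.028e-04, 7.234e-04]  ψ = [3, 4, 3, 3, 3]  (obs o_2=1)
t=3: δ = [3.014e-05, 4.019e-05, 1.507e-05, 6.279e-05, 3.014e-05]  ψ = [4, 4, 4, 3, 4]  (obs o_3=4)
backtrack: best end state = 3; path = [3, 3, 3, 3]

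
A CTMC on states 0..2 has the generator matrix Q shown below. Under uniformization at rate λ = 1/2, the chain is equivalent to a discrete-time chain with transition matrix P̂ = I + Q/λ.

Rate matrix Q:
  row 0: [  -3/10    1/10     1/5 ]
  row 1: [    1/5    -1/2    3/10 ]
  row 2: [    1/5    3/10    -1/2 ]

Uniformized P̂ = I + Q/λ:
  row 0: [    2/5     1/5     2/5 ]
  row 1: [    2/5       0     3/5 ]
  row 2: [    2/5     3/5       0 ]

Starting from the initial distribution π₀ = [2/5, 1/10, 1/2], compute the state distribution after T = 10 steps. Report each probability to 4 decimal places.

t=0: π = [0.4000, 0.1000, 0.5000]
t=1: π = [0.4000, 0.3800, 0.2200]
t=2: π = [0.4000, 0.2120, 0.3880]
t=3: π = [0.4000, 0.3128, 0.2872]
t=4: π = [0.4000, 0.2523, 0.3477]
t=5: π = [0.4000, 0.2886, 0.3114]
t=6: π = [0.4000, 0.2668, 0.3332]
t=7: π = [0.4000, 0.2799, 0.3201]
t=8: π = [0.4000, 0.2721, 0.3279]
t=9: π = [0.4000, 0.2768, 0.3232]
t=10: π = [0.4000, 0.2739, 0.3261]

π = [0.4000, 0.2739, 0.3261]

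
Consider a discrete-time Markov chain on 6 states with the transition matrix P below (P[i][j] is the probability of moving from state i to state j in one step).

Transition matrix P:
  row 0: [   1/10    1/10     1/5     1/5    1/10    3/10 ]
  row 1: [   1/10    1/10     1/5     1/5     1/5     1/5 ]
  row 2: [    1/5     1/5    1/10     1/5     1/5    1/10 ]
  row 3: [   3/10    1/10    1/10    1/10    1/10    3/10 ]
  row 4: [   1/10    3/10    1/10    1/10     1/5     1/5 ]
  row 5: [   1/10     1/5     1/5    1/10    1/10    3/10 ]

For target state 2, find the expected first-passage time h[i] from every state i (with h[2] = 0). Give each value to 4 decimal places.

First-step conditioning: h[2] = 0; for i ≠ 2, h[i] = 1 + Σ_k P[i][k]·h[k].
  h[0] = 1 + 1/10·h[0] + 1/10·h[1] + 1/5·h[3] + 1/10·h[4] + 3/10·h[5]
  h[1] = 1 + 1/10·h[0] + 1/10·h[1] + 1/5·h[3] + 1/5·h[4] + 1/5·h[5]
  h[3] = 1 + 3/10·h[0] + 1/10·h[1] + 1/10·h[3] + 1/10·h[4] + 3/10·h[5]
  h[4] = 1 + 1/10·h[0] + 3/10·h[1] + 1/10·h[3] + 1/5·h[4] + 1/5·h[5]
  h[5] = 1 + 1/10·h[0] + 1/5·h[1] + 1/10·h[3] + 1/10·h[4] + 3/10·h[5]
Solving the 5×5 linear system over states ≠ 2 gives exactly h = [48950/8451, 5500/939, 0, 17800/2817, 18020/2817, 48560/8451] (h[2] = 0 is the target).

h = [5.7922, 5.8573, 0.0000, 6.3188, 6.3969, 5.7461]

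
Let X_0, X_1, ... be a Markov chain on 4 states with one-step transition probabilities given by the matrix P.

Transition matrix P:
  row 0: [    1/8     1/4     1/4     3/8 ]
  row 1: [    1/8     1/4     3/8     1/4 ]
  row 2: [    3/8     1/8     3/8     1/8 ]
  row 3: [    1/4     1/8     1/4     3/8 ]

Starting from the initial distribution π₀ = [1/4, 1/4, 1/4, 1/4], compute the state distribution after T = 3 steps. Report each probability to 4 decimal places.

t=0: π = [0.2500, 0.2500, 0.2500, 0.2500]
t=1: π = [0.2188, 0.1875, 0.3125, 0.2813]
t=2: π = [0.2383, 0.1758, 0.3125, 0.2734]
t=3: π = [0.2373, 0.1768, 0.3110, 0.2749]

π = [0.2373, 0.1768, 0.3110, 0.2749]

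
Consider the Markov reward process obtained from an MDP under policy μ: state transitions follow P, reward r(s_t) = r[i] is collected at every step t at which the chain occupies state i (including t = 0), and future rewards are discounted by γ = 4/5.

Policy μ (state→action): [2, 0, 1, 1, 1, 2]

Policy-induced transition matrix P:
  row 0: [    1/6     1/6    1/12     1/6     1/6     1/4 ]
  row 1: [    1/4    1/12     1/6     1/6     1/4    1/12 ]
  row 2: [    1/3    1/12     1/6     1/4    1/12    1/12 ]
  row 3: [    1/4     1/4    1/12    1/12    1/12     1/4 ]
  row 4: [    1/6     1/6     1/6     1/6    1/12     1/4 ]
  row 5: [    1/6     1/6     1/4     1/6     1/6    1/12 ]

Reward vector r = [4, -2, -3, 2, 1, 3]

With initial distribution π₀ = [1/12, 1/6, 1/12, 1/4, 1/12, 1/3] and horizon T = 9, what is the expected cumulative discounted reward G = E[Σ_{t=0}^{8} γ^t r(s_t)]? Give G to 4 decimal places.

t=0: π = [0.0833, 0.1667, 0.0833, 0.2500, 0.0833, 0.3333], E[r] = 1.3333, γ^t·E[r] = 1.333333, running G = 1.333333
t=1: π = [0.2153, 0.1667, 0.1667, 0.1528, 0.1458, 0.1528], E[r] = 0.9375, γ^t·E[r] = 0.750000, running G = 2.083333
t=2: π = [0.2211, 0.1516, 0.1487, 0.1678, 0.1418, 0.1690], E[r] = 1.1192, γ^t·E[r] = 0.716296, running G = 2.799630
t=3: π = [0.2181, 0.1556, 0.1483, 0.1651, 0.1411, 0.1718], E[r] = 1.1026, γ^t·E[r] = 0.564543, running G = 3.364173
t=4: π = [0.2181, 0.1551, 0.1491, 0.1653, 0.1418, 0.1707], E[r] = 1.0995, γ^t·E[r] = 0.450375, running G = 3.814548
t=5: π = [0.2182, 0.1551, 0.1489, 0.1653, 0.1416, 0.1709], E[r] = 1.1006, γ^t·E[r] = 0.360642, running G = 4.175190
t=6: π = [0.2182, 0.1551, 0.1489, 0.1653, 0.1416, 0.1709], E[r] = 1.1005, γ^t·E[r] = 0.288484, running G = 4.463674
t=7: π = [0.2182, 0.1551, 0.1489, 0.1653, 0.1416, 0.1708], E[r] = 1.1005, γ^t·E[r] = 0.230787, running G = 4.694461
t=8: π = [0.2182, 0.1551, 0.1489, 0.1653, 0.1416, 0.1708], E[r] = 1.1005, γ^t·E[r] = 0.184630, running G = 4.879091

G = 4.8791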